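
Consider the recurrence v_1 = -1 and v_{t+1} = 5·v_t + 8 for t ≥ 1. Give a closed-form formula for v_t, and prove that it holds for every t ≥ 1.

v_t = 5^(t - 1) - 2

Computing the first terms: v_1 = -1, v_2 = 3, v_3 = 23. This suggests v_t = 5^(t - 1) - 2.
When t = 1: the formula gives -1 = -1 = v_1.
Suppose the result is true for t = r, so v_r = 5^(r - 1) - 2.
Then v_{r+1} = 5·v_r + 8 = 5·(5^(r - 1) - 2) + 8 = 5^r - 2 = 5^((r+1) - 1) - 2,
which is the claimed formula at t = r+1.
By the principle of mathematical induction, the result holds for all t ≥ 1.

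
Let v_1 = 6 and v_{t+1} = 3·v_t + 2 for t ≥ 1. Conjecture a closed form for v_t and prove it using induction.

v_t = 7·3^(t - 1) - 1

Computing the first terms: v_1 = 6, v_2 = 20, v_3 = 62. This suggests v_t = 7·3^(t - 1) - 1.
When t = 1: the formula gives 6 = 6 = v_1.
Inductive step: suppose the statement holds for some p ≥ 1, so v_p = 7·3^(p - 1) - 1.
Then v_{p+1} = 3·v_p + 2 = 3·(7·3^(p - 1) - 1) + 2 = 7·3^p - 1 = 7·3^((p+1) - 1) - 1,
which is the claimed formula at t = p+1.
By induction, the statement is established for all t ≥ 1.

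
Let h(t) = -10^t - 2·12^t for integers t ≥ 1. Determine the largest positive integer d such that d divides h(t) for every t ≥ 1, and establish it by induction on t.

d = 2

Computing the first values: h(1) = -34 and h(2) = -388; gcd(-34, -388) = 2, so d ≤ 2.
We prove 2 | -10^t - 2·12^t for all t ≥ 1 by induction on t.
Base step (t = 1): h(1) = -34 = 2·(-17), so 2 | h(1).
Suppose the result is true for t = j, i.e. 2 | h(j). Then
h(j+1) − 12·h(j) = (-10^(j+1) - 2·12^(j+1)) − 12·(-10^j - 2·12^j) = (-1)·10^j·(10 − 12) = (2)·10^j. Since 2 | h(j) by the inductive hypothesis, 2 | 12·h(j); and 2 | 2 since 2 = 2·1. Therefore 2 | h(j+1).
By the principle of mathematical induction, the result holds for all t ≥ 1.
Therefore the largest such d is 2.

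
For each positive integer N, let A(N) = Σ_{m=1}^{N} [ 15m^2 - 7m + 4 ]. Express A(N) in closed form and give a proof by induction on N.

A(N) = N(5N^2 + 4N + 3)

We claim A(N) = N(5N^2 + 4N + 3) for all N ≥ 1.
When N = 1: A(1) = 12, and the closed form gives 12. They agree.
Inductive step: suppose the statement holds for some m ≥ 1, so A(m) = m(5m^2 + 4m + 3).
Then A(m+1) = A(m) + (15m^2 + 23m + 12) = (m(5m^2 + 4m + 3)) + (15m^2 + 23m + 12).
Simplifying, A(m+1) = (m + 1)(5m^2 + 14m + 12) = (m+1)(5(m+1)^2 + 4(m+1) + 3),
which is the closed form with N = m+1.
By the principle of mathematical induction, the result holds for all N ≥ 1.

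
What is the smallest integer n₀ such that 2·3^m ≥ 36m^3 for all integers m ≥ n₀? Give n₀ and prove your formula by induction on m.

n₀ = 9

At m = 8: 13122 < 18432, so the inequality fails and n₀ ≥ 9. We prove 2·3^m ≥ 36m^3 for all m ≥ 9.
Base case (m = 9): 2·3^m = 39366 and 36m^3 = 26244, so 39366 ≥ 26244.
Inductive step: assume the claim holds for m = j, so 2·3^j ≥ 36j^3.
Then 2·3^(j + 1) = 3·(2·3^j) ≥ 3·(36j^3).
Also, for j ≥ 9 we have 3·(36j^3) ≥ 36(j+1)^3, since 3 ≥ (1 + 1/j)^3 for all j ≥ 9.
Combining, 2·3^(j + 1) ≥ 36(j+1)^3.
By induction, the statement is established for all m ≥ 9.
Hence the smallest such n₀ is 9.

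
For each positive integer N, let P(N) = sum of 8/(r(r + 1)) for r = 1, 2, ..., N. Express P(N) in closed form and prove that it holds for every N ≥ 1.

We claim P(N) = 8N/(N + 1) for all N ≥ 1.
Base step (N = 1): P(1) = 4, and the closed form gives 4. They agree.
For the inductive step, assume it holds for an arbitrary r ≥ 1, so P(r) = 8r/(r + 1).
Then P(r+1) = P(r) + (8/((r + 1)(r + 2))) = (8r/(r + 1)) + (8/((r + 1)(r + 2))).
Simplifying, P(r+1) = 8(r + 1)/(r + 2) = 8(r+1)/((r+1) + 1),
which is the closed form with N = r+1.
This completes the induction.

P(N) = 8N/(N + 1)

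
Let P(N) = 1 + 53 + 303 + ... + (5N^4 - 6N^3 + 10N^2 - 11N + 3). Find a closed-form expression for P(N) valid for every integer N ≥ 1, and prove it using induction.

We claim P(N) = N(N^4 + N^3 + 2N^2 - 2N - 1) for all N ≥ 1.
Base case (N = 1): P(1) = 1, and the closed form gives 1. They agree.
Suppose the result is true for N = r, so P(r) = r(r^4 + r^3 + 2r^2 - 2r - 1).
Then P(r+1) = P(r) + (5r^4 + 14r^3 + 22r^2 + 11r + 1) = (r(r^4 + r^3 + 2r^2 - 2r - 1)) + (5r^4 + 14r^3 + 22r^2 + 11r + 1).
Simplifying, P(r+1) = (r + 1)(r^4 + 5r^3 + 11r^2 + 9r + 1) = (r+1)((r+1)^4 + (r+1)^3 + 2(r+1)^2 - 2(r+1) - 1),
which is the closed form with N = r+1.
By induction, the statement is established for all N ≥ 1.

P(N) = N(N^4 + N^3 + 2N^2 - 2N - 1)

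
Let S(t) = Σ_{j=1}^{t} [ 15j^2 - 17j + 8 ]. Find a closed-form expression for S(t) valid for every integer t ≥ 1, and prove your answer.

We claim S(t) = t(5t^2 - t + 2) for all t ≥ 1.
Base step (t = 1): S(1) = 6, and the closed form gives 6. They agree.
Inductive step: assume the claim holds for t = j, so S(j) = j(5j^2 - j + 2).
Then S(j+1) = S(j) + (15j^2 + 13j + 6) = (j(5j^2 - j + 2)) + (15j^2 + 13j + 6).
Simplifying, S(j+1) = (j + 1)(5j^2 + 9j + 6) = (j+1)(5(j+1)^2 - (j+1) + 2),
which is the closed form with t = j+1.
Hence, by induction on t, the claim holds for every t ≥ 1.

S(t) = t(5t^2 - t + 2)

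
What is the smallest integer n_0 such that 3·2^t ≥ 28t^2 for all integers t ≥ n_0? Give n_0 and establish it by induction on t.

At t = 9: 1536 < 2268, so the inequality fails and n_0 ≥ 10. We prove 3·2^t ≥ 28t^2 for all t ≥ 10.
Base step (t = 10): 3·2^t = 3072 and 28t^2 = 2800, so 3072 ≥ 2800.
For the inductive step, assume it holds for an arbitrary p ≥ 10, so 3·2^p ≥ 28p^2.
Then 3·2^(p + 1) = 2·(3·2^p) ≥ 2·(28p^2).
Also, for p ≥ 10 we have 2·(28p^2) ≥ 28(p+1)^2, since 2 ≥ (1 + 1/p)^2 for all p ≥ 10.
Combining, 3·2^(p + 1) ≥ 28(p+1)^2.
By induction, the statement is established for all t ≥ 10.
Hence the smallest such n_0 is 10.

n_0 = 10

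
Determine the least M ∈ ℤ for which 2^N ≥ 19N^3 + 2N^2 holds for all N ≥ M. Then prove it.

At N = 16: 65536 < 78336, so the inequality fails and M ≥ 17. We prove 2^N ≥ 19N^3 + 2N^2 for all N ≥ 17.
For the base case N = 17: 2^N = 131072 and 19N^3 + 2N^2 = 93925, so 131072 ≥ 93925.
Suppose the result is true for N = r, so 2^r ≥ 19r^3 + 2r^2.
Then 2^(r + 1) = 2·(2^r) ≥ 2·(19r^3 + 2r^2).
Also, for r ≥ 17 we have 2·(19r^3 + 2r^2) ≥ 19(r+1)^3 + 2(r+1)^2, since 2·(19r^3 + 2r^2) − (19(r+1)^3 + 2(r+1)^2) = 19r^3 - 55r^2 - 61r - 21, which is nonnegative for all r ≥ 17.
Combining, 2^(r + 1) ≥ 19(r+1)^3 + 2(r+1)^2.
This completes the induction.
Hence the smallest such M is 17.

M = 17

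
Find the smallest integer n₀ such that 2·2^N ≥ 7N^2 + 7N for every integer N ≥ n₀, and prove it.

n₀ = 8

At N = 7: 256 < 392, so the inequality fails and n₀ ≥ 8. We prove 2·2^N ≥ 7N^2 + 7N for all N ≥ 8.
Base case (N = 8): 2·2^N = 512 and 7N^2 + 7N = 504, so 512 ≥ 504.
For the inductive step, assume it holds for an arbitrary k ≥ 8, so 2·2^k ≥ 7k^2 + 7k.
Then 2·2^(k + 1) = 2·(2·2^k) ≥ 2·(7k^2 + 7k).
Also, for k ≥ 8 we have 2·(7k^2 + 7k) ≥ 7(k+1)^2 + 7(k+1), since 2·(7k^2 + 7k) − (7(k+1)^2 + 7(k+1)) = 7k^2 - 7k - 14, which is nonnegative for all k ≥ 8.
Combining, 2·2^(k + 1) ≥ 7(k+1)^2 + 7(k+1).
By induction, the statement is established for all N ≥ 8.
Hence the smallest such n₀ is 8.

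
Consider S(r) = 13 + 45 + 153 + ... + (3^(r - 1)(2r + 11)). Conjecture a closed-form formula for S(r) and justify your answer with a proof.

S(r) = 3^r(r + 5) - 5

We claim S(r) = 3^r(r + 5) - 5 for all r ≥ 1.
Base case (r = 1): S(1) = 13, and the closed form gives 13. They agree.
Suppose the result is true for r = i, so S(i) = 3^i(i + 5) - 5.
Then S(i+1) = S(i) + (3^i(2i + 13)) = (3^i(i + 5) - 5) + (3^i(2i + 13)).
Simplifying, S(i+1) = 3·3^i·i + 18·3^i - 5 = 3^(i+1)((i+1) + 5) - 5,
which is the closed form with r = i+1.
This completes the induction.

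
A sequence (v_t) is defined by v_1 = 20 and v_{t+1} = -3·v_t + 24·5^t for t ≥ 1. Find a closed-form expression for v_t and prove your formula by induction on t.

v_t = 5(-3)^(t - 1) + 3·5^t

Computing the first terms: v_1 = 20, v_2 = 60, v_3 = 420. This suggests v_t = 5(-3)^(t - 1) + 3·5^t.
When t = 1: the formula gives 20 = 20 = v_1.
Suppose the result is true for t = i, so v_i = 5(-3)^(i - 1) + 3·5^i.
Then v_{i+1} = -3·v_i + 24·5^i = -3·(5(-3)^(i - 1) + 3·5^i) + 24·5^i = 5(-3)^i + 3·5^(i + 1) = 5(-3)^((i+1) - 1) + 3·5^(i+1),
which is the claimed formula at t = i+1.
By induction, the statement is established for all t ≥ 1.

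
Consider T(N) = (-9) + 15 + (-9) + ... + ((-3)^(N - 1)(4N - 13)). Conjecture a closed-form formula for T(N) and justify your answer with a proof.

We claim T(N) = (-3)^N(-N + 3) - 3 for all N ≥ 1.
When N = 1: T(1) = -9, and the closed form gives -9. They agree.
Suppose the result is true for N = i, so T(i) = (-3)^i(-i + 3) - 3.
Then T(i+1) = T(i) + ((-3)^i(4i - 9)) = ((-3)^i(-i + 3) - 3) + ((-3)^i(4i - 9)).
Simplifying, T(i+1) = 3(-3)^i·i - 6(-3)^i - 3 = (-3)^(i+1)(-(i+1) + 3) - 3,
which is the closed form with N = i+1.
By induction, the statement is established for all N ≥ 1.

T(N) = (-3)^N(-N + 3) - 3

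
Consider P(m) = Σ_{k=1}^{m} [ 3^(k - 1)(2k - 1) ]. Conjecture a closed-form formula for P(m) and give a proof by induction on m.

We claim P(m) = 3^m(m - 1) + 1 for all m ≥ 1.
Base step (m = 1): P(1) = 1, and the closed form gives 1. They agree.
For the inductive step, assume it holds for an arbitrary k ≥ 1, so P(k) = 3^k(k - 1) + 1.
Then P(k+1) = P(k) + (3^k(2k + 1)) = (3^k(k - 1) + 1) + (3^k(2k + 1)).
Simplifying, P(k+1) = 3^(k + 1)k + 1 = 3^(k+1)((k+1) - 1) + 1,
which is the closed form with m = k+1.
By the principle of mathematical induction, the result holds for all m ≥ 1.

P(m) = 3^m(m - 1) + 1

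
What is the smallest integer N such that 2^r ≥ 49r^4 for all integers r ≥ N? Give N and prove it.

At r = 23: 8388608 < 13712209, so the inequality fails and N ≥ 24. We prove 2^r ≥ 49r^4 for all r ≥ 24.
Base case (r = 24): 2^r = 16777216 and 49r^4 = 16257024, so 16777216 ≥ 16257024.
Inductive step: suppose the statement holds for some j ≥ 24, so 2^j ≥ 49j^4.
Then 2^(j + 1) = 2·(2^j) ≥ 2·(49j^4).
Also, for j ≥ 24 we have 2·(49j^4) ≥ 49(j+1)^4, since 2 ≥ (1 + 1/j)^4 for all j ≥ 24.
Combining, 2^(j + 1) ≥ 49(j+1)^4.
Hence, by induction on r, the claim holds for every r ≥ 24.
Hence the smallest such N is 24.

N = 24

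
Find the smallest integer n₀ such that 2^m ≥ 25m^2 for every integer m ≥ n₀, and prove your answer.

n₀ = 12

At m = 11: 2048 < 3025, so the inequality fails and n₀ ≥ 12. We prove 2^m ≥ 25m^2 for all m ≥ 12.
Base step (m = 12): 2^m = 4096 and 25m^2 = 3600, so 4096 ≥ 3600.
Inductive step: suppose the statement holds for some r ≥ 12, so 2^r ≥ 25r^2.
Then 2^(r + 1) = 2·(2^r) ≥ 2·(25r^2).
Also, for r ≥ 12 we have 2·(25r^2) ≥ 25(r+1)^2, since 2 ≥ (1 + 1/r)^2 for all r ≥ 12.
Combining, 2^(r + 1) ≥ 25(r+1)^2.
By the principle of mathematical induction, the result holds for all m ≥ 12.
Hence the smallest such n₀ is 12.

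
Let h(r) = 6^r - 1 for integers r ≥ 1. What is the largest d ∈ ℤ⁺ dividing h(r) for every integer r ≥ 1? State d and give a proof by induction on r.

Computing the first values: h(1) = 5 and h(2) = 35; gcd(5, 35) = 5, so d ≤ 5.
We prove 5 | 6^r - 1 for all r ≥ 1 by induction on r.
Base case (r = 1): h(1) = 5 = 5·(1), so 5 | h(1).
Inductive step: assume the claim holds for r = p, i.e. 5 | h(p). Then
6^{p+1} − 1^{p+1} = 6·6^p − 1·1^p = 6·(6^p − 1^p) + (5)·1^p. The first term is divisible by 5 by the inductive hypothesis, and the second term (5)·1^p is divisible by 5 since 5 | 5. Hence 5 | h(p+1).
This completes the induction.
Therefore the largest such d is 5.

d = 5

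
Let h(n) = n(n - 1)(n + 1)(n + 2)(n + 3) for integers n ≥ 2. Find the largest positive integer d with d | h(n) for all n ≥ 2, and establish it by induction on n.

Computing the first values: h(2) = 120 and h(3) = 720; gcd(120, 720) = 120, so d ≤ 120.
We prove 120 | n(n - 1)(n + 1)(n + 2)(n + 3) for all n ≥ 2 by induction on n.
For the base case n = 2: h(2) = 120 = 120·(1), so 120 | h(2).
Suppose the result is true for n = r, i.e. 120 | h(r). Then
h(r+1) − h(r) = r·(r+1)·(r+2)·(r+3)·(r+4) − (r-1)·r·(r+1)·(r+2)·(r+3) = r·(r+1)·(r+2)·(r+3)·[(r+4) − (r-1)] = 5·r·(r+1)·(r+2)·(r+3). The product of 4 consecutive integers is divisible by (4)! = 24, so h(r+1) − h(r) is divisible by 5·24 = 120. By the inductive hypothesis 120 | h(r), hence 120 | h(r+1).
Hence, by induction on n, the claim holds for every n ≥ 2.
Therefore the largest such d is 120.

d = 120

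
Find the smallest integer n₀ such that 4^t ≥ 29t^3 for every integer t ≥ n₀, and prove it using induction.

n₀ = 7

At t = 6: 4096 < 6264, so the inequality fails and n₀ ≥ 7. We prove 4^t ≥ 29t^3 for all t ≥ 7.
Base case (t = 7): 4^t = 16384 and 29t^3 = 9947, so 16384 ≥ 9947.
Inductive step: suppose the statement holds for some k ≥ 7, so 4^k ≥ 29k^3.
Then 4^(k + 1) = 4·(4^k) ≥ 4·(29k^3).
Also, for k ≥ 7 we have 4·(29k^3) ≥ 29(k+1)^3, since 4 ≥ (1 + 1/k)^3 for all k ≥ 7.
Combining, 4^(k + 1) ≥ 29(k+1)^3.
By induction, the statement is established for all t ≥ 7.
Hence the smallest such n₀ is 7.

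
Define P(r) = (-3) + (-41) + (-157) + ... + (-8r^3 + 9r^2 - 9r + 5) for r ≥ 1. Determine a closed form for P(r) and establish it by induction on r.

P(r) = -r(2r^3 + r^2 + 2r - 2)

We claim P(r) = -r(2r^3 + r^2 + 2r - 2) for all r ≥ 1.
Base case (r = 1): P(1) = -3, and the closed form gives -3. They agree.
Inductive step: suppose the statement holds for some j ≥ 1, so P(j) = j(-2j^3 - j^2 - 2j + 2).
Then P(j+1) = P(j) + (-8j^3 - 15j^2 - 15j - 3) = (j(-2j^3 - j^2 - 2j + 2)) + (-8j^3 - 15j^2 - 15j - 3).
Simplifying, P(j+1) = -(j + 1)(2j^3 + 7j^2 + 10j + 3) = -(j+1)(2(j+1)^3 + (j+1)^2 + 2(j+1) - 2),
which is the closed form with r = j+1.
By the principle of mathematical induction, the result holds for all r ≥ 1.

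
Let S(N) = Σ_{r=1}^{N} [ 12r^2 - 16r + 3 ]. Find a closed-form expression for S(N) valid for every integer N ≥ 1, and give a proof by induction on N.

S(N) = N(4N^2 - 2N - 3)

We claim S(N) = N(4N^2 - 2N - 3) for all N ≥ 1.
For the base case N = 1: S(1) = -1, and the closed form gives -1. They agree.
Suppose the result is true for N = r, so S(r) = r(4r^2 - 2r - 3).
Then S(r+1) = S(r) + (12r^2 + 8r - 1) = (r(4r^2 - 2r - 3)) + (12r^2 + 8r - 1).
Simplifying, S(r+1) = (r + 1)(4r^2 + 6r - 1) = (r+1)(4(r+1)^2 - 2(r+1) - 3),
which is the closed form with N = r+1.
This completes the induction.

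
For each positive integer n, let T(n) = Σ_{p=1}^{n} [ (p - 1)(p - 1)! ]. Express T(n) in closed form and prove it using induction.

T(n) = n! - 1

We claim T(n) = n! - 1 for all n ≥ 1.
Base case (n = 1): T(1) = 0, and the closed form gives 0. They agree.
Inductive step: assume the claim holds for n = p, so T(p) = p! - 1.
Then T(p+1) = T(p) + (p·p!) = (p! - 1) + (p·p!).
Simplifying, T(p+1) = (p+1)! - 1,
which is the closed form with n = p+1.
By induction, the statement is established for all n ≥ 1.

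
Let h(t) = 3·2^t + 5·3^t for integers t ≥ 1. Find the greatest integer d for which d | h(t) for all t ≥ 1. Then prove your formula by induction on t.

d = 3

Computing the first values: h(1) = 21 and h(2) = 57; gcd(21, 57) = 3, so d ≤ 3.
We prove 3 | 3·2^t + 5·3^t for all t ≥ 1 by induction on t.
Base step (t = 1): h(1) = 21 = 3·(7), so 3 | h(1).
Suppose the result is true for t = r, i.e. 3 | h(r). Then
h(r+1) − 3·h(r) = (3·2^(r+1) + 5·3^(r+1)) − 3·(3·2^r + 5·3^r) = (3)·2^r·(2 − 3) = (-3)·2^r. Since 3 | h(r) by the inductive hypothesis, 3 | 3·h(r); and 3 | -3 since -3 = 3·-1. Therefore 3 | h(r+1).
Hence, by induction on t, the claim holds for every t ≥ 1.
Therefore the largest such d is 3.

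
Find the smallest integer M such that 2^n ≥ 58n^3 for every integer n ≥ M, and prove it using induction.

M = 19

At n = 18: 262144 < 338256, so the inequality fails and M ≥ 19. We prove 2^n ≥ 58n^3 for all n ≥ 19.
Base step (n = 19): 2^n = 524288 and 58n^3 = 397822, so 524288 ≥ 397822.
Inductive step: assume the claim holds for n = k, so 2^k ≥ 58k^3.
Then 2^(k + 1) = 2·(2^k) ≥ 2·(58k^3).
Also, for k ≥ 19 we have 2·(58k^3) ≥ 58(k+1)^3, since 2 ≥ (1 + 1/k)^3 for all k ≥ 19.
Combining, 2^(k + 1) ≥ 58(k+1)^3.
By induction, the statement is established for all n ≥ 19.
Hence the smallest such M is 19.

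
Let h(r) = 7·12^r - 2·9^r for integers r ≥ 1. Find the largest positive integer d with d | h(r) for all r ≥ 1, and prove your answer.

Computing the first values: h(1) = 66 and h(2) = 846; gcd(66, 846) = 6, so d ≤ 6.
We prove 6 | 7·12^r - 2·9^r for all r ≥ 1 by induction on r.
For the base case r = 1: h(1) = 66 = 6·(11), so 6 | h(1).
Inductive step: suppose the statement holds for some k ≥ 1, i.e. 6 | h(k). Then
h(k+1) − 12·h(k) = (7·12^(k+1) - 2·9^(k+1)) − 12·(7·12^k - 2·9^k) = (-2)·9^k·(9 − 12) = (6)·9^k. Since 6 | h(k) by the inductive hypothesis, 6 | 12·h(k); and 6 | 6 since 6 = 6·1. Therefore 6 | h(k+1).
This completes the induction.
Therefore the largest such d is 6.

d = 6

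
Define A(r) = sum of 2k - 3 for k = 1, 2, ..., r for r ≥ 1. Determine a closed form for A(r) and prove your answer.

A(r) = r(r - 2)

We claim A(r) = r(r - 2) for all r ≥ 1.
Base case (r = 1): A(1) = -1, and the closed form gives -1. They agree.
Inductive step: assume the claim holds for r = k, so A(k) = k(k - 2).
Then A(k+1) = A(k) + (2k - 1) = (k(k - 2)) + (2k - 1).
Simplifying, A(k+1) = (k - 1)(k + 1) = (k+1)((k+1) - 2),
which is the closed form with r = k+1.
By the principle of mathematical induction, the result holds for all r ≥ 1.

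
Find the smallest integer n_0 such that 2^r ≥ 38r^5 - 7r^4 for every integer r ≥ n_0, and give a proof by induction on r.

At r = 29: 536870912 < 774472695, so the inequality fails and n_0 ≥ 30. We prove 2^r ≥ 38r^5 - 7r^4 for all r ≥ 30.
For the base case r = 30: 2^r = 1073741824 and 38r^5 - 7r^4 = 917730000, so 1073741824 ≥ 917730000.
For the inductive step, assume it holds for an arbitrary j ≥ 30, so 2^j ≥ 38j^5 - 7j^4.
Then 2^(j + 1) = 2·(2^j) ≥ 2·(38j^5 - 7j^4).
Also, for j ≥ 30 we have 2·(38j^5 - 7j^4) ≥ 38(j+1)^5 - 7(j+1)^4, since 2·(38j^5 - 7j^4) − (38(j+1)^5 - 7(j+1)^4) = 38j^5 - 197j^4 - 352j^3 - 338j^2 - 162j - 31, which is nonnegative for all j ≥ 30.
Combining, 2^(j + 1) ≥ 38(j+1)^5 - 7(j+1)^4.
Hence, by induction on r, the claim holds for every r ≥ 30.
Hence the smallest such n_0 is 30.

n_0 = 30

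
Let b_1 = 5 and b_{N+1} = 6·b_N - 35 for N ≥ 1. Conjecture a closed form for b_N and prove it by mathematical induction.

Computing the first terms: b_1 = 5, b_2 = -5, b_3 = -65. This suggests b_N = -2·6^(N - 1) + 7.
Base step (N = 1): the formula gives 5 = 5 = b_1.
Inductive step: assume the claim holds for N = i, so b_i = -2·6^(i - 1) + 7.
Then b_{i+1} = 6·b_i - 35 = 6·(-2·6^(i - 1) + 7) - 35 = -2·6^i + 7 = -2·6^((i+1) - 1) + 7,
which is the claimed formula at N = i+1.
By induction, the statement is established for all N ≥ 1.

b_N = -2·6^(N - 1) + 7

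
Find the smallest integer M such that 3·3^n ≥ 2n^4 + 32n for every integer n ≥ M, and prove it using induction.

At n = 6: 2187 < 2784, so the inequality fails and M ≥ 7. We prove 3·3^n ≥ 2n^4 + 32n for all n ≥ 7.
When n = 7: 3·3^n = 6561 and 2n^4 + 32n = 5026, so 6561 ≥ 5026.
Inductive step: suppose the statement holds for some r ≥ 7, so 3·3^r ≥ 2r^4 + 32r.
Then 3·3^(r + 1) = 3·(3·3^r) ≥ 3·(2r^4 + 32r).
Also, for r ≥ 7 we have 3·(2r^4 + 32r) ≥ 2(r+1)^4 + 32(r+1), since 3·(2r^4 + 32r) − (2(r+1)^4 + 32(r+1)) = 4r^4 - 8r^3 - 12r^2 + 56r - 34, which is nonnegative for all r ≥ 7.
Combining, 3·3^(r + 1) ≥ 2(r+1)^4 + 32(r+1).
By the principle of mathematical induction, the result holds for all n ≥ 7.
Hence the smallest such M is 7.

M = 7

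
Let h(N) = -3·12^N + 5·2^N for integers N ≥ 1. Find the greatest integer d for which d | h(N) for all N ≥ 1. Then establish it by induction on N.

d = 2

Computing the first values: h(1) = -26 and h(2) = -412; gcd(-26, -412) = 2, so d ≤ 2.
We prove 2 | -3·12^N + 5·2^N for all N ≥ 1 by induction on N.
Base step (N = 1): h(1) = -26 = 2·(-13), so 2 | h(1).
Inductive step: assume the claim holds for N = j, i.e. 2 | h(j). Then
h(j+1) − 12·h(j) = (-3·12^(j+1) + 5·2^(j+1)) − 12·(-3·12^j + 5·2^j) = (5)·2^j·(2 − 12) = (-50)·2^j. Since 2 | h(j) by the inductive hypothesis, 2 | 12·h(j); and 2 | -50 since -50 = 2·-25. Therefore 2 | h(j+1).
This completes the induction.
Therefore the largest such d is 2.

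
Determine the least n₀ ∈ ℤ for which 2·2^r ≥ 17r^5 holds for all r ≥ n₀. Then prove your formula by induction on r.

At r = 26: 134217728 < 201983392, so the inequality fails and n₀ ≥ 27. We prove 2·2^r ≥ 17r^5 for all r ≥ 27.
For the base case r = 27: 2·2^r = 268435456 and 17r^5 = 243931419, so 268435456 ≥ 243931419.
Inductive step: suppose the statement holds for some m ≥ 27, so 2·2^m ≥ 17m^5.
Then 2·2^(m + 1) = 2·(2·2^m) ≥ 2·(17m^5).
Also, for m ≥ 27 we have 2·(17m^5) ≥ 17(m+1)^5, since 2 ≥ (1 + 1/m)^5 for all m ≥ 27.
Combining, 2·2^(m + 1) ≥ 17(m+1)^5.
By the principle of mathematical induction, the result holds for all r ≥ 27.
Hence the smallest such n₀ is 27.

n₀ = 27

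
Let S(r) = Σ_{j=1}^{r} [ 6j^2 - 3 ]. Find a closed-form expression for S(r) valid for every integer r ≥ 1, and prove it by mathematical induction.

S(r) = r(r + 2)(2r - 1)

We claim S(r) = r(r + 2)(2r - 1) for all r ≥ 1.
When r = 1: S(1) = 3, and the closed form gives 3. They agree.
Inductive step: suppose the statement holds for some j ≥ 1, so S(j) = j(2j^2 + 3j - 2).
Then S(j+1) = S(j) + (6(j + 1)^2 - 3) = (j(2j^2 + 3j - 2)) + (6(j + 1)^2 - 3).
Simplifying, S(j+1) = (j + 1)(j + 3)(2j + 1) = (j+1)((j+1) + 2)(2(j+1) - 1),
which is the closed form with r = j+1.
This completes the induction.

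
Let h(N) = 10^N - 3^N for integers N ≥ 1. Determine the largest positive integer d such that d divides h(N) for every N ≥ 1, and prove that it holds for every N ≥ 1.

d = 7

Computing the first values: h(1) = 7 and h(2) = 91; gcd(7, 91) = 7, so d ≤ 7.
We prove 7 | 10^N - 3^N for all N ≥ 1 by induction on N.
Base case (N = 1): h(1) = 7 = 7·(1), so 7 | h(1).
Inductive step: assume the claim holds for N = m, i.e. 7 | h(m). Then
10^{m+1} − 3^{m+1} = 10·10^m − 3·3^m = 10·(10^m − 3^m) + (7)·3^m. The first term is divisible by 7 by the inductive hypothesis, and the second term (7)·3^m is divisible by 7 since 7 | 7. Hence 7 | h(m+1).
By the principle of mathematical induction, the result holds for all N ≥ 1.
Therefore the largest such d is 7.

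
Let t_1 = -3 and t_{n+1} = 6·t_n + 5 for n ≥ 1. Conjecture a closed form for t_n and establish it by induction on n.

Computing the first terms: t_1 = -3, t_2 = -13, t_3 = -73. This suggests t_n = -2·6^(n - 1) - 1.
When n = 1: the formula gives -3 = -3 = t_1.
For the inductive step, assume it holds for an arbitrary m ≥ 1, so t_m = -2·6^(m - 1) - 1.
Then t_{m+1} = 6·t_m + 5 = 6·(-2·6^(m - 1) - 1) + 5 = -2·6^m - 1 = -2·6^((m+1) - 1) - 1,
which is the claimed formula at n = m+1.
Hence, by induction on n, the claim holds for every n ≥ 1.

t_n = -2·6^(n - 1) - 1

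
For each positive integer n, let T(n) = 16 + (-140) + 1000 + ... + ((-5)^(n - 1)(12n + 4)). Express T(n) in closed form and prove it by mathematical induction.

We claim T(n) = -(-5)^n(2n + 1) + 1 for all n ≥ 1.
Base case (n = 1): T(1) = 16, and the closed form gives 16. They agree.
Inductive step: suppose the statement holds for some p ≥ 1, so T(p) = -(-5)^p(2p + 1) + 1.
Then T(p+1) = T(p) + ((-5)^p(12p + 16)) = (-(-5)^p(2p + 1) + 1) + ((-5)^p(12p + 16)).
Simplifying, T(p+1) = 10(-5)^p·p + 15(-5)^p + 1 = -(-5)^(p+1)(2(p+1) + 1) + 1,
which is the closed form with n = p+1.
By induction, the statement is established for all n ≥ 1.

T(n) = -(-5)^n(2n + 1) + 1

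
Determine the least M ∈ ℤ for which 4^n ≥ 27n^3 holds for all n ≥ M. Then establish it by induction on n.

At n = 6: 4096 < 5832, so the inequality fails and M ≥ 7. We prove 4^n ≥ 27n^3 for all n ≥ 7.
For the base case n = 7: 4^n = 16384 and 27n^3 = 9261, so 16384 ≥ 9261.
Inductive step: suppose the statement holds for some r ≥ 7, so 4^r ≥ 27r^3.
Then 4^(r + 1) = 4·(4^r) ≥ 4·(27r^3).
Also, for r ≥ 7 we have 4·(27r^3) ≥ 27(r+1)^3, since 4 ≥ (1 + 1/r)^3 for all r ≥ 7.
Combining, 4^(r + 1) ≥ 27(r+1)^3.
By induction, the statement is established for all n ≥ 7.
Hence the smallest such M is 7.

M = 7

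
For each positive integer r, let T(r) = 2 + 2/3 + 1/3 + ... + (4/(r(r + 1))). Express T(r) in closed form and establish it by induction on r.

T(r) = 4r/(r + 1)

We claim T(r) = 4r/(r + 1) for all r ≥ 1.
Base step (r = 1): T(1) = 2, and the closed form gives 2. They agree.
Inductive step: assume the claim holds for r = p, so T(p) = 4p/(p + 1).
Then T(p+1) = T(p) + (4/((p + 1)(p + 2))) = (4p/(p + 1)) + (4/((p + 1)(p + 2))).
Simplifying, T(p+1) = 4(p + 1)/(p + 2) = 4(p+1)/((p+1) + 1),
which is the closed form with r = p+1.
By the principle of mathematical induction, the result holds for all r ≥ 1.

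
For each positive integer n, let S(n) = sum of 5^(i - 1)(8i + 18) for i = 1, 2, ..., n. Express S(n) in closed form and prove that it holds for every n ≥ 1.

We claim S(n) = 2·5^n(n + 2) - 4 for all n ≥ 1.
Base case (n = 1): S(1) = 26, and the closed form gives 26. They agree.
Inductive step: suppose the statement holds for some i ≥ 1, so S(i) = 2·5^i(i + 2) - 4.
Then S(i+1) = S(i) + (5^i(8i + 26)) = (2·5^i(i + 2) - 4) + (5^i(8i + 26)).
Simplifying, S(i+1) = 10·5^i·i + 30·5^i - 4 = 2·5^(i+1)((i+1) + 2) - 4,
which is the closed form with n = i+1.
Hence, by induction on n, the claim holds for every n ≥ 1.

S(n) = 2·5^n(n + 2) - 4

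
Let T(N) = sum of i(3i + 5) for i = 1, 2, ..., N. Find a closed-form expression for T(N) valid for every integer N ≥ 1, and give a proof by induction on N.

T(N) = N(N + 1)(N + 3)

We claim T(N) = N(N + 1)(N + 3) for all N ≥ 1.
Base case (N = 1): T(1) = 8, and the closed form gives 8. They agree.
Suppose the result is true for N = i, so T(i) = i(i^2 + 4i + 3).
Then T(i+1) = T(i) + ((i + 1)(3i + 8)) = (i(i^2 + 4i + 3)) + ((i + 1)(3i + 8)).
Simplifying, T(i+1) = (i + 1)(i + 2)(i + 4) = (i+1)((i+1) + 1)((i+1) + 3),
which is the closed form with N = i+1.
By induction, the statement is established for all N ≥ 1.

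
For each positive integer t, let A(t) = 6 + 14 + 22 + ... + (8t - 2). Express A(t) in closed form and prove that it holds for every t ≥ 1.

We claim A(t) = 2t(2t + 1) for all t ≥ 1.
When t = 1: A(1) = 6, and the closed form gives 6. They agree.
For the inductive step, assume it holds for an arbitrary k ≥ 1, so A(k) = 2k(2k + 1).
Then A(k+1) = A(k) + (8k + 6) = (2k(2k + 1)) + (8k + 6).
Simplifying, A(k+1) = 2(k + 1)(2k + 3) = 2(k+1)(2(k+1) + 1),
which is the closed form with t = k+1.
By the principle of mathematical induction, the result holds for all t ≥ 1.

A(t) = 2t(2t + 1)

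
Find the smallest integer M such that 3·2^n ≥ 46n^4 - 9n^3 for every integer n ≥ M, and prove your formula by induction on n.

M = 22

At n = 21: 6291456 < 8862777, so the inequality fails and M ≥ 22. We prove 3·2^n ≥ 46n^4 - 9n^3 for all n ≥ 22.
Base case (n = 22): 3·2^n = 12582912 and 46n^4 - 9n^3 = 10679944, so 12582912 ≥ 10679944.
For the inductive step, assume it holds for an arbitrary k ≥ 22, so 3·2^k ≥ 46k^4 - 9k^3.
Then 3·2^(k + 1) = 2·(3·2^k) ≥ 2·(46k^4 - 9k^3).
Also, for k ≥ 22 we have 2·(46k^4 - 9k^3) ≥ 46(k+1)^4 - 9(k+1)^3, since 2·(46k^4 - 9k^3) − (46(k+1)^4 - 9(k+1)^3) = 46k^4 - 193k^3 - 249k^2 - 157k - 37, which is nonnegative for all k ≥ 22.
Combining, 3·2^(k + 1) ≥ 46(k+1)^4 - 9(k+1)^3.
This completes the induction.
Hence the smallest such M is 22.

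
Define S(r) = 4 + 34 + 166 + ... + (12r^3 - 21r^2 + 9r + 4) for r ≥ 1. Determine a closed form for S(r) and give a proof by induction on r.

We claim S(r) = r(3r^3 - r^2 - 3r + 5) for all r ≥ 1.
Base case (r = 1): S(1) = 4, and the closed form gives 4. They agree.
Inductive step: assume the claim holds for r = j, so S(j) = j(3j^3 - j^2 - 3j + 5).
Then S(j+1) = S(j) + (12j^3 + 15j^2 + 3j + 4) = (j(3j^3 - j^2 - 3j + 5)) + (12j^3 + 15j^2 + 3j + 4).
Simplifying, S(j+1) = (j + 1)(3j^3 + 8j^2 + 4j + 4) = (j+1)(3(j+1)^3 - (j+1)^2 - 3(j+1) + 5),
which is the closed form with r = j+1.
This completes the induction.

S(r) = r(3r^3 - r^2 - 3r + 5)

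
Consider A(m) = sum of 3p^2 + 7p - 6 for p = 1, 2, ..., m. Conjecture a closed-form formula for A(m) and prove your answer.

We claim A(m) = m(m^2 + 5m - 2) for all m ≥ 1.
For the base case m = 1: A(1) = 4, and the closed form gives 4. They agree.
Inductive step: assume the claim holds for m = p, so A(p) = p(p^2 + 5p - 2).
Then A(p+1) = A(p) + (3p^2 + 13p + 4) = (p(p^2 + 5p - 2)) + (3p^2 + 13p + 4).
Simplifying, A(p+1) = (p + 1)(p^2 + 7p + 4) = (p+1)((p+1)^2 + 5(p+1) - 2),
which is the closed form with m = p+1.
Hence, by induction on m, the claim holds for every m ≥ 1.

A(m) = m(m^2 + 5m - 2)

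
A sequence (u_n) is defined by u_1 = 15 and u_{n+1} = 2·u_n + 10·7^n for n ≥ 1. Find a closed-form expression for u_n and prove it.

Computing the first terms: u_1 = 15, u_2 = 100, u_3 = 690. This suggests u_n = 2^(n - 1) + 2·7^n.
When n = 1: the formula gives 15 = 15 = u_1.
For the inductive step, assume it holds for an arbitrary i ≥ 1, so u_i = 2^(i - 1) + 2·7^i.
Then u_{i+1} = 2·u_i + 10·7^i = 2·(2^(i - 1) + 2·7^i) + 10·7^i = 2^i + 2·7^(i + 1) = 2^((i+1) - 1) + 2·7^(i+1),
which is the claimed formula at n = i+1.
This completes the induction.

u_n = 2^(n - 1) + 2·7^n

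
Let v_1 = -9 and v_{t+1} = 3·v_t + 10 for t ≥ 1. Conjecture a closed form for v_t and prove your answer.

v_t = -4·3^(t - 1) - 5

Computing the first terms: v_1 = -9, v_2 = -17, v_3 = -41. This suggests v_t = -4·3^(t - 1) - 5.
For the base case t = 1: the formula gives -9 = -9 = v_1.
Suppose the result is true for t = k, so v_k = -4·3^(k - 1) - 5.
Then v_{k+1} = 3·v_k + 10 = 3·(-4·3^(k - 1) - 5) + 10 = -4·3^k - 5 = -4·3^((k+1) - 1) - 5,
which is the claimed formula at t = k+1.
By induction, the statement is established for all t ≥ 1.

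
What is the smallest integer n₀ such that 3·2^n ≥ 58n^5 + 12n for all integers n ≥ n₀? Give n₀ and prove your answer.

At n = 28: 805306368 < 998201680, so the inequality fails and n₀ ≥ 29. We prove 3·2^n ≥ 58n^5 + 12n for all n ≥ 29.
For the base case n = 29: 3·2^n = 1610612736 and 58n^5 + 12n = 1189646990, so 1610612736 ≥ 1189646990.
For the inductive step, assume it holds for an arbitrary p ≥ 29, so 3·2^p ≥ 58p^5 + 12p.
Then 3·2^(p + 1) = 2·(3·2^p) ≥ 2·(58p^5 + 12p).
Also, for p ≥ 29 we have 2·(58p^5 + 12p) ≥ 58(p+1)^5 + 12(p+1), since 2·(58p^5 + 12p) − (58(p+1)^5 + 12(p+1)) = 58p^5 - 290p^4 - 580p^3 - 580p^2 - 278p - 70, which is nonnegative for all p ≥ 29.
Combining, 3·2^(p + 1) ≥ 58(p+1)^5 + 12(p+1).
This completes the induction.
Hence the smallest such n₀ is 29.

n₀ = 29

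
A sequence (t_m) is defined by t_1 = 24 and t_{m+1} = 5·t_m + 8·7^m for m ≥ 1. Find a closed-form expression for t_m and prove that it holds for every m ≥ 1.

Computing the first terms: t_1 = 24, t_2 = 176, t_3 = 1272. This suggests t_m = -4·5^(m - 1) + 4·7^m.
When m = 1: the formula gives 24 = 24 = t_1.
For the inductive step, assume it holds for an arbitrary i ≥ 1, so t_i = -4·5^(i - 1) + 4·7^i.
Then t_{i+1} = 5·t_i + 8·7^i = 5·(-4·5^(i - 1) + 4·7^i) + 8·7^i = -4·5^i + 4·7^(i + 1) = -4·5^((i+1) - 1) + 4·7^(i+1),
which is the claimed formula at m = i+1.
This completes the induction.

t_m = -4·5^(m - 1) + 4·7^m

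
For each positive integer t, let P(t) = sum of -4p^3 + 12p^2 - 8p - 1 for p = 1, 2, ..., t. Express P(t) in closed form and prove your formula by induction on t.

We claim P(t) = -t(t^3 - 2t^2 - t + 3) for all t ≥ 1.
For the base case t = 1: P(1) = -1, and the closed form gives -1. They agree.
Suppose the result is true for t = p, so P(p) = p(-p^3 + 2p^2 + p - 3).
Then P(p+1) = P(p) + (-4p^3 + 4p - 1) = (p(-p^3 + 2p^2 + p - 3)) + (-4p^3 + 4p - 1).
Simplifying, P(p+1) = -(p + 1)(p^3 + p^2 - 2p + 1) = -(p+1)((p+1)^3 - 2(p+1)^2 - (p+1) + 3),
which is the closed form with t = p+1.
By the principle of mathematical induction, the result holds for all t ≥ 1.

P(t) = -t(t^3 - 2t^2 - t + 3)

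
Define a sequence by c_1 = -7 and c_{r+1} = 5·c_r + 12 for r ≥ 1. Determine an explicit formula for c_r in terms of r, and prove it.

Computing the first terms: c_1 = -7, c_2 = -23, c_3 = -103. This suggests c_r = -4·5^(r - 1) - 3.
Base case (r = 1): the formula gives -7 = -7 = c_1.
For the inductive step, assume it holds for an arbitrary k ≥ 1, so c_k = -4·5^(k - 1) - 3.
Then c_{k+1} = 5·c_k + 12 = 5·(-4·5^(k - 1) - 3) + 12 = -4·5^k - 3 = -4·5^((k+1) - 1) - 3,
which is the claimed formula at r = k+1.
By induction, the statement is established for all r ≥ 1.

c_r = -4·5^(r - 1) - 3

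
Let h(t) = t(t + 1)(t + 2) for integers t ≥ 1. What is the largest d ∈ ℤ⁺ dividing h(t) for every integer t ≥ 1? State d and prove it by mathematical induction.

d = 6

Computing the first values: h(1) = 6 and h(2) = 24; gcd(6, 24) = 6, so d ≤ 6.
We prove 6 | t(t + 1)(t + 2) for all t ≥ 1 by induction on t.
Base step (t = 1): h(1) = 6 = 6·(1), so 6 | h(1).
Suppose the result is true for t = i, i.e. 6 | h(i). Then
h(i+1) − h(i) = (i+1)·(i+2)·(i+3) − i·(i+1)·(i+2) = (i+1)·(i+2)·[(i+3) − i] = 3·(i+1)·(i+2). The product of 2 consecutive integers is divisible by (2)! = 2, so h(i+1) − h(i) is divisible by 3·2 = 6. By the inductive hypothesis 6 | h(i), hence 6 | h(i+1).
Hence, by induction on t, the claim holds for every t ≥ 1.
Therefore the largest such d is 6.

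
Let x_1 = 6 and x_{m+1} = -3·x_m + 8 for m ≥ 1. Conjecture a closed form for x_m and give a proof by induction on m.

Computing the first terms: x_1 = 6, x_2 = -10, x_3 = 38. This suggests x_m = 4(-3)^(m - 1) + 2.
For the base case m = 1: the formula gives 6 = 6 = x_1.
For the inductive step, assume it holds for an arbitrary k ≥ 1, so x_k = 4(-3)^(k - 1) + 2.
Then x_{k+1} = -3·x_k + 8 = -3·(4(-3)^(k - 1) + 2) + 8 = 4(-3)^k + 2 = 4(-3)^((k+1) - 1) + 2,
which is the claimed formula at m = k+1.
Hence, by induction on m, the claim holds for every m ≥ 1.

x_m = 4(-3)^(m - 1) + 2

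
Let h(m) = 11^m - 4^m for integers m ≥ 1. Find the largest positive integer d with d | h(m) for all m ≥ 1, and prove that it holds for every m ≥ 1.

d = 7

Computing the first values: h(1) = 7 and h(2) = 105; gcd(7, 105) = 7, so d ≤ 7.
We prove 7 | 11^m - 4^m for all m ≥ 1 by induction on m.
Base case (m = 1): h(1) = 7 = 7·(1), so 7 | h(1).
Inductive step: assume the claim holds for m = r, i.e. 7 | h(r). Then
11^{r+1} − 4^{r+1} = 11·11^r − 4·4^r = 11·(11^r − 4^r) + (7)·4^r. The first term is divisible by 7 by the inductive hypothesis, and the second term (7)·4^r is divisible by 7 since 7 | 7. Hence 7 | h(r+1).
This completes the induction.
Therefore the largest such d is 7.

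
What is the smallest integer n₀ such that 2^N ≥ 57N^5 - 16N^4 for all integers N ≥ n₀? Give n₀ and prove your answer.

At N = 30: 1073741824 < 1372140000, so the inequality fails and n₀ ≥ 31. We prove 2^N ≥ 57N^5 - 16N^4 for all N ≥ 31.
For the base case N = 31: 2^N = 2147483648 and 57N^5 - 16N^4 = 1617085271, so 2147483648 ≥ 1617085271.
For the inductive step, assume it holds for an arbitrary k ≥ 31, so 2^k ≥ 57k^5 - 16k^4.
Then 2^(k + 1) = 2·(2^k) ≥ 2·(57k^5 - 16k^4).
Also, for k ≥ 31 we have 2·(57k^5 - 16k^4) ≥ 57(k+1)^5 - 16(k+1)^4, since 2·(57k^5 - 16k^4) − (57(k+1)^5 - 16(k+1)^4) = 57k^5 - 301k^4 - 506k^3 - 474k^2 - 221k - 41, which is nonnegative for all k ≥ 31.
Combining, 2^(k + 1) ≥ 57(k+1)^5 - 16(k+1)^4.
This completes the induction.
Hence the smallest such n₀ is 31.

n₀ = 31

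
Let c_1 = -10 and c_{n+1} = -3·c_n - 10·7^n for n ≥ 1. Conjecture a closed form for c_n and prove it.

Computing the first terms: c_1 = -10, c_2 = -40, c_3 = -370. This suggests c_n = (-3)^n - 7^n.
When n = 1: the formula gives -10 = -10 = c_1.
Inductive step: suppose the statement holds for some r ≥ 1, so c_r = (-3)^r - 7^r.
Then c_{r+1} = -3·c_r - 10·7^r = -3·((-3)^r - 7^r) - 10·7^r = (-3)^(r + 1) - 7^(r + 1),
which is the claimed formula at n = r+1.
This completes the induction.

c_n = (-3)^n - 7^n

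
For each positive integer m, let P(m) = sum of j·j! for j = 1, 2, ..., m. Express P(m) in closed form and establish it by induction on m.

P(m) = (m + 1)! - 1

We claim P(m) = (m + 1)! - 1 for all m ≥ 1.
For the base case m = 1: P(1) = 1, and the closed form gives 1. They agree.
Suppose the result is true for m = j, so P(j) = (j + 1)! - 1.
Then P(j+1) = P(j) + ((j + 1)(j + 1)!) = ((j + 1)! - 1) + ((j + 1)(j + 1)!).
Simplifying, P(j+1) = ((j+1) + 1)! - 1,
which is the closed form with m = j+1.
By the principle of mathematical induction, the result holds for all m ≥ 1.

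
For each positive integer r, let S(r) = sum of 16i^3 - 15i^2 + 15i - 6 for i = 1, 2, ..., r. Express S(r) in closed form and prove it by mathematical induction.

We claim S(r) = r(4r^3 + 3r^2 + 4r - 1) for all r ≥ 1.
Base step (r = 1): S(1) = 10, and the closed form gives 10. They agree.
For the inductive step, assume it holds for an arbitrary i ≥ 1, so S(i) = i(4i^3 + 3i^2 + 4i - 1).
Then S(i+1) = S(i) + (16i^3 + 33i^2 + 33i + 10) = (i(4i^3 + 3i^2 + 4i - 1)) + (16i^3 + 33i^2 + 33i + 10).
Simplifying, S(i+1) = (i + 1)(4i^3 + 15i^2 + 22i + 10) = (i+1)(4(i+1)^3 + 3(i+1)^2 + 4(i+1) - 1),
which is the closed form with r = i+1.
Hence, by induction on r, the claim holds for every r ≥ 1.

S(r) = r(4r^3 + 3r^2 + 4r - 1)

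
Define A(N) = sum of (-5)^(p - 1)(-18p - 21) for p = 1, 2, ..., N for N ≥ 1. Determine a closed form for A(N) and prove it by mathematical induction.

We claim A(N) = (-5)^N(3N + 4) - 4 for all N ≥ 1.
Base case (N = 1): A(1) = -39, and the closed form gives -39. They agree.
For the inductive step, assume it holds for an arbitrary p ≥ 1, so A(p) = (-5)^p(3p + 4) - 4.
Then A(p+1) = A(p) + ((-5)^p(-18p - 39)) = ((-5)^p(3p + 4) - 4) + ((-5)^p(-18p - 39)).
Simplifying, A(p+1) = -15(-5)^p·p - 35(-5)^p - 4 = (-5)^(p+1)(3(p+1) + 4) - 4,
which is the closed form with N = p+1.
By the principle of mathematical induction, the result holds for all N ≥ 1.

A(N) = (-5)^N(3N + 4) - 4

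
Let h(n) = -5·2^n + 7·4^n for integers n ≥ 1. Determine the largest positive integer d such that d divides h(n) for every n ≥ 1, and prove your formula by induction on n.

Computing the first values: h(1) = 18 and h(2) = 92; gcd(18, 92) = 2, so d ≤ 2.
We prove 2 | -5·2^n + 7·4^n for all n ≥ 1 by induction on n.
Base step (n = 1): h(1) = 18 = 2·(9), so 2 | h(1).
Suppose the result is true for n = j, i.e. 2 | h(j). Then
h(j+1) − 4·h(j) = (-5·2^(j+1) + 7·4^(j+1)) − 4·(-5·2^j + 7·4^j) = (-5)·2^j·(2 − 4) = (10)·2^j. Since 2 | h(j) by the inductive hypothesis, 2 | 4·h(j); and 2 | 10 since 10 = 2·5. Therefore 2 | h(j+1).
Hence, by induction on n, the claim holds for every n ≥ 1.
Therefore the largest such d is 2.

d = 2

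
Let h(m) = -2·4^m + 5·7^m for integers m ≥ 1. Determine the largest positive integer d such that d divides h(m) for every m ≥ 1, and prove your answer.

d = 3

Computing the first values: h(1) = 27 and h(2) = 213; gcd(27, 213) = 3, so d ≤ 3.
We prove 3 | -2·4^m + 5·7^m for all m ≥ 1 by induction on m.
When m = 1: h(1) = 27 = 3·(9), so 3 | h(1).
Suppose the result is true for m = p, i.e. 3 | h(p). Then
h(p+1) − 7·h(p) = (-2·4^(p+1) + 5·7^(p+1)) − 7·(-2·4^p + 5·7^p) = (-2)·4^p·(4 − 7) = (6)·4^p. Since 3 | h(p) by the inductive hypothesis, 3 | 7·h(p); and 3 | 6 since 6 = 3·2. Therefore 3 | h(p+1).
Hence, by induction on m, the claim holds for every m ≥ 1.
Therefore the largest such d is 3.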